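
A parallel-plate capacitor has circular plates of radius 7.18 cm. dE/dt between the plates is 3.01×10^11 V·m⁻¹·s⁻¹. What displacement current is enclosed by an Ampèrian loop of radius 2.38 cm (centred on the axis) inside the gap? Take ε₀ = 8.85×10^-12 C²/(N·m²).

4.74×10^-3 A

I_d = ε₀ dΦ_E/dt = ε₀ πR² (dE/dt) = (8.85×10^-12)(0.01620)(3.01×10^11) = 0.04315 A through the full plate area.
Through an area πr² the displacement current is I_d·(πr²/πR²) = I_d (r/R)² = 4.74×10^-3 A.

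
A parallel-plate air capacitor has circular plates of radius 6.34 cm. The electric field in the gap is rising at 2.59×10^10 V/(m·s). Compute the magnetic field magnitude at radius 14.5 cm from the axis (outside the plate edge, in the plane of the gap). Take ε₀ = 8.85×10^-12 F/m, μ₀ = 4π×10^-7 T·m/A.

Through the whole plate area (πR² = 0.01263 m²), I_d = ε₀ πR² dE/dt = 2.895×10^-3 A.
Outside the plates the loop encloses all of I_d, so B·2πr = μ₀ I_d and B = 3.99×10^-9 T.

3.99×10^-9 T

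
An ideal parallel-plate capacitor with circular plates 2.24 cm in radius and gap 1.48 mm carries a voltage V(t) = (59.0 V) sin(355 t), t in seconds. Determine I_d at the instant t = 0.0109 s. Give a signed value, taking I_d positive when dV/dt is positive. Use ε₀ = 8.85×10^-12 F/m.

dE/dt = (V₀ω/d)·cos(ωt) with ωt = 3.8695 rad: (59.0)(355)(-0.7466)/(1.48×10^-3) = -1.057×10^7 V/(m·s).
I_d = ε₀ A dE/dt = (8.85×10^-12)(1.576×10^-3)(-1.057×10^7) = -1.47×10^-7 A.

-1.47×10^-7 A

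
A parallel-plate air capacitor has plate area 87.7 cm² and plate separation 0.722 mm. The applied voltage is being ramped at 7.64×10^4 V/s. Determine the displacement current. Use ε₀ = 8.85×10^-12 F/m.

8.21×10^-6 A

The field between the plates is E = V/d, so dE/dt = (7.64×10^4)/(7.22×10^-4 m) = 1.058×10^8 V/(m·s).
I_d = ε₀ A (dE/dt) = (8.85×10^-12)(8.77×10^-3)(1.058×10^8) = 8.21×10^-6 A.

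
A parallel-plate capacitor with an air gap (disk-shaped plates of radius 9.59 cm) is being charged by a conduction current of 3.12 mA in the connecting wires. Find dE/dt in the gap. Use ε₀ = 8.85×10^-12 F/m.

1.22×10^10 V/(m·s)

By continuity, I_d in the gap equals the 3.12 mA flowing in the wire.
Since I_d = ε₀ A dE/dt, dE/dt = I_d/(ε₀A) = (3.12×10^-3)/((8.85×10^-12)(0.02889)) = 1.22×10^10 V/(m·s).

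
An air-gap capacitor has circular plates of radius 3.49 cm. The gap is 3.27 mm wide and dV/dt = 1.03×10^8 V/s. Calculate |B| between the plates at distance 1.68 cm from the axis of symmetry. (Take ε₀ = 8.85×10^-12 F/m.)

2.94×10^-9 T

With E = V/d, dE/dt = 3.150×10^10 V/(m·s) and πR² = 3.826×10^-3 m², giving I_d = ε₀ πR² dE/dt = 1.067×10^-3 A.
An Ampèrian loop of radius r encloses a fraction (r/R)² of I_d. Then B·2πr = μ₀ I_d (r/R)², giving B = μ₀ I_d r/(2πR²) = 2.94×10^-9 T.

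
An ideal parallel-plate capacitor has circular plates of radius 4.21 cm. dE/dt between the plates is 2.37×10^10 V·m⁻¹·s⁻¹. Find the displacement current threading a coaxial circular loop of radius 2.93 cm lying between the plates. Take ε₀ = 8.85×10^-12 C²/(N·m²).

Total displacement current: I_d = ε₀(πR²)(dE/dt) = (8.85×10^-12)(5.568×10^-3)(2.37×10^10) = 1.168×10^-3 A.
Through an area πr² the displacement current is I_d·(πr²/πR²) = I_d (r/R)² = 5.66×10^-4 A.

5.66×10^-4 A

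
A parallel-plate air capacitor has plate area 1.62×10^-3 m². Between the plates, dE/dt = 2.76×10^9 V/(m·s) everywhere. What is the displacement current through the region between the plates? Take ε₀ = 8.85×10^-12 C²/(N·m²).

With a uniform field, Φ_E = EA, so I_d = ε₀ A dE/dt = 3.96×10^-5 A.

3.96×10^-5 A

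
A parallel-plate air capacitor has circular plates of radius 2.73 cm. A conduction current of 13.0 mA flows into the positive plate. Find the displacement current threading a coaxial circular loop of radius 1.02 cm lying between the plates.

1.81×10^-3 A

Between the plates the displacement current equals the wire current: I_d = 13.0 mA = 0.0130 A.
Through an area πr² the displacement current is I_d·(πr²/πR²) = I_d (r/R)² = 1.81×10^-3 A.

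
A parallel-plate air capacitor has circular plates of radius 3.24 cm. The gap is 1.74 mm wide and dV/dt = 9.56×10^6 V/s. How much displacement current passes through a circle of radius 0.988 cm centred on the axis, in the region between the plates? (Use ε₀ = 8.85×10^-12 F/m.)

I_d = C dV/dt with C = ε₀πR²/d = 1.677×10^-11 F, so I_d = (1.677×10^-11)(9.56×10^6) = 1.603×10^-4 A.
Since J_d is uniform, the enclosed fraction is (r/R)² = 0.09299, giving I_d,enc = 1.49×10^-5 A.

1.49×10^-5 A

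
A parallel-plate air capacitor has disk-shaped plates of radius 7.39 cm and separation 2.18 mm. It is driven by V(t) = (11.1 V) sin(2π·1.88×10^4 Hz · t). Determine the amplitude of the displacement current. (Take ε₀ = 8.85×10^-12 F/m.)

The displacement current equals the conduction current C dV/dt, which peaks at C V₀ ω.
With C = ε₀A/d = (8.85×10^-12)(0.01716)/(2.18×10^-3) = 6.966×10^-11 F and ω = 2πf = 1.181×10^5 rad/s, I_d,max = (6.966×10^-11)(11.1)(1.181×10^5) = 9.13×10^-5 A.

9.13×10^-5 A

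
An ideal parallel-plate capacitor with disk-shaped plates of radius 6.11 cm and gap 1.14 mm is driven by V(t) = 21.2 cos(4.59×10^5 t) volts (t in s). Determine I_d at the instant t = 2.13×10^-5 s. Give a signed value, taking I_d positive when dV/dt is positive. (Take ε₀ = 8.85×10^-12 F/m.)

dV/dt = (21.2)(4.59×10^5)·−sin(9.7767) = 3.354×10^6 V/s.
I_d = C dV/dt with C = ε₀A/d = (8.85×10^-12)(0.01173)/(1.14×10^-3) = 9.106×10^-11 F, so I_d = (9.106×10^-11)(3.354×10^6) = 3.05×10^-4 A.

3.05×10^-4 A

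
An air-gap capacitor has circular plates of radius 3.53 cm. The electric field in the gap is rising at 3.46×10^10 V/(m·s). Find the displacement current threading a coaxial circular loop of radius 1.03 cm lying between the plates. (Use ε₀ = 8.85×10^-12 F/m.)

I_d = ε₀ dΦ_E/dt = ε₀ πR² (dE/dt) = (8.85×10^-12)(3.915×10^-3)(3.46×10^10) = 1.199×10^-3 A through the full plate area.
Through an area πr² the displacement current is I_d·(πr²/πR²) = I_d (r/R)² = 1.02×10^-4 A.

1.02×10^-4 A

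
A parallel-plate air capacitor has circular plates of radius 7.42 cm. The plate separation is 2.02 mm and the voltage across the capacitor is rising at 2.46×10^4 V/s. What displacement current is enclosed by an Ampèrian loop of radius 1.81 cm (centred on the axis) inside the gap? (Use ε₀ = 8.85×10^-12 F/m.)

dE/dt = (dV/dt)/d = 1.218×10^7 V/(m·s); I_d = ε₀(πR²)(dE/dt) = (8.85×10^-12)(0.01730)(1.218×10^7) = 1.865×10^-6 A.
Since J_d is uniform, the enclosed fraction is (r/R)² = 0.05950, giving I_d,enc = 1.11×10^-7 A.

1.11×10^-7 A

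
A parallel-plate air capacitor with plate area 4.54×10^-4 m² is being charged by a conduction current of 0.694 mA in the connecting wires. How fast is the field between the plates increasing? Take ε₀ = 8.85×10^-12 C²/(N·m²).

By continuity, I_d in the gap equals the 0.694 mA flowing in the wire.
Inverting I_d = ε₀ A dE/dt gives dE/dt = 6.94×10^-4 / (8.85×10^-12 · 4.54×10^-4) = 1.73×10^11 V/(m·s).

1.73×10^11 V/(m·s)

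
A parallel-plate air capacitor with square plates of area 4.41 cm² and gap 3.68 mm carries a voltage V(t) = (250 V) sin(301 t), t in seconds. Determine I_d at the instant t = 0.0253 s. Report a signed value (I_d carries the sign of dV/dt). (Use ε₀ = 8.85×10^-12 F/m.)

dV/dt = (250)(301)·cos(7.6153) = 1.779×10^4 V/s.
I_d = C dV/dt with C = ε₀A/d = (8.85×10^-12)(4.41×10^-4)/(3.68×10^-3) = 1.061×10^-12 F, so I_d = (1.061×10^-12)(1.779×10^4) = 1.89×10^-8 A.

1.89×10^-8 A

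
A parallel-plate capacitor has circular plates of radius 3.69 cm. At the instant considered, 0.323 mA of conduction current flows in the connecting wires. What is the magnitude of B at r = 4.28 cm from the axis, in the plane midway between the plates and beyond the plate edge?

By continuity the displacement current in the gap matches the conduction current: I_d = 3.23×10^-4 A.
Outside the plates the loop encloses all of I_d, so B·2πr = μ₀ I_d and B = 1.51×10^-9 T.

1.51×10^-9 T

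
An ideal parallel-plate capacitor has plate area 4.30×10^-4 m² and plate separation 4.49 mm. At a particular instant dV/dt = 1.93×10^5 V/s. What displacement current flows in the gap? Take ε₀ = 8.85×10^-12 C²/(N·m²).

The field between the plates is E = V/d, so dE/dt = (1.93×10^5)/(4.49×10^-3 m) = 4.298×10^7 V/(m·s).
I_d = ε₀ A (dE/dt) = (8.85×10^-12)(4.30×10^-4)(4.298×10^7) = 1.64×10^-7 A.

1.64×10^-7 A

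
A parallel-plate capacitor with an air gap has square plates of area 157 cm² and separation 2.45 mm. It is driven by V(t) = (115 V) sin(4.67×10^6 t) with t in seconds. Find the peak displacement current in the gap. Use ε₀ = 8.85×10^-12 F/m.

(dE/dt)_max = V₀ω/d = 2.192×10^11 V/(m·s); ω = 4.67×10^6 rad/s.
I_d,max = ε₀ A (dE/dt)_max = (8.85×10^-12)(0.0157)(2.192×10^11) = 0.0305 A.

0.0305 A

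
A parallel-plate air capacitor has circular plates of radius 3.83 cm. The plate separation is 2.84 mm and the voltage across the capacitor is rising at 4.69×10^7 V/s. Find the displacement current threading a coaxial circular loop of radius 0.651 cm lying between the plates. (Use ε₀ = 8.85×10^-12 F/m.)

1.95×10^-5 A

I_d = C dV/dt with C = ε₀πR²/d = 1.436×10^-11 F, so I_d = (1.436×10^-11)(4.69×10^7) = 6.735×10^-4 A.
Since J_d is uniform, the enclosed fraction is (r/R)² = 0.02889, giving I_d,enc = 1.95×10^-5 A.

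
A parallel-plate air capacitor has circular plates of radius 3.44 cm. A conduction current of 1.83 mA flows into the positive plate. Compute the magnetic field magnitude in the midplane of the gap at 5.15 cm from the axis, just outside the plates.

7.11×10^-9 T

No conduction current crosses the gap, so I_d there equals the 1.83×10^-3 A in the leads.
Outside the plates the loop encloses all of I_d, so B·2πr = μ₀ I_d and B = 7.11×10^-9 T.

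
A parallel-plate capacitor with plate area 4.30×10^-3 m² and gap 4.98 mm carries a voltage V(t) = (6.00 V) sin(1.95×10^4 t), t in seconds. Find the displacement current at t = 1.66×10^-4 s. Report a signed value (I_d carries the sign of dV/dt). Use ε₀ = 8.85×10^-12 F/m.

C = ε₀A/d = (8.85×10^-12)(4.30×10^-3)/(4.98×10^-3) = 7.642×10^-12 F. dV/dt = V₀ω·cos(ωt); at ωt = 3.237 rad this factor is -0.9955.
I_d = C dV/dt = (7.642×10^-12)(6.00)(1.95×10^4)(-0.9955) = -8.90×10^-7 A.

-8.90×10^-7 A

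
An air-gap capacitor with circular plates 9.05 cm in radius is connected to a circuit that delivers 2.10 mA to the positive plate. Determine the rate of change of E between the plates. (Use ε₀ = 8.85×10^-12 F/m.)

9.22×10^9 V/(m·s)

The displacement current between the plates equals the conduction current, I_d = 2.10 mA.
Then dE/dt = I_d/(ε₀A) = 9.22×10^9 V/(m·s).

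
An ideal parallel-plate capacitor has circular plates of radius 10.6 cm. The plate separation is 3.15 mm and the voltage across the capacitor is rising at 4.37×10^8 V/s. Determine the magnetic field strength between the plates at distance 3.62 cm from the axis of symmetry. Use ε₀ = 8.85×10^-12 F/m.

2.79×10^-8 T

I_d = C dV/dt with C = ε₀πR²/d = 9.918×10^-11 F, so I_d = (9.918×10^-11)(4.37×10^8) = 0.04334 A.
An Ampèrian loop of radius r encloses a fraction (r/R)² of I_d. Then B·2πr = μ₀ I_d (r/R)², giving B = μ₀ I_d r/(2πR²) = 2.79×10^-8 T.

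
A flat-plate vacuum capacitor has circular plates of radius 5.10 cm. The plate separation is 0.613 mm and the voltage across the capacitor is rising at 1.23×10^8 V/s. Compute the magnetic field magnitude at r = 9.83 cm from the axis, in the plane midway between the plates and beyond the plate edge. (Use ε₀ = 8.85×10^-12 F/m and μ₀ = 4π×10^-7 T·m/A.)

2.95×10^-8 T

With E = V/d, dE/dt = 2.007×10^11 V/(m·s) and πR² = 8.171×10^-3 m², giving I_d = ε₀ πR² dE/dt = 0.01451 A.
Outside the plates the loop encloses all of I_d, so B·2πr = μ₀ I_d and B = 2.95×10^-8 T.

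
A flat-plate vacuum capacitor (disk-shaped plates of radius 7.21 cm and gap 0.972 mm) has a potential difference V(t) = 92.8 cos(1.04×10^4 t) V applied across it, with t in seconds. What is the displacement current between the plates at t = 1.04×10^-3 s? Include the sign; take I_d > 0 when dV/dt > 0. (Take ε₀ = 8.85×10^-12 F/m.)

1.41×10^-4 A

C = ε₀A/d = (8.85×10^-12)(0.01633)/(9.72×10^-4) = 1.487×10^-10 F. dV/dt = V₀ω·−sin(ωt); at ωt = 10.816 rad this factor is 0.9839.
I_d = C dV/dt = (1.487×10^-10)(92.8)(1.04×10^4)(0.9839) = 1.41×10^-4 A.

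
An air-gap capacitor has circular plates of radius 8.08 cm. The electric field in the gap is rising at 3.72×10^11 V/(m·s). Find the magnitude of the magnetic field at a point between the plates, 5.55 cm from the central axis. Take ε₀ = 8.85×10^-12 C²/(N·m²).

1.15×10^-7 T

Total displacement current: I_d = ε₀(πR²)(dE/dt) = (8.85×10^-12)(0.02051)(3.72×10^11) = 0.06752 A.
An Ampèrian loop of radius r encloses a fraction (r/R)² of I_d. Then B·2πr = μ₀ I_d (r/R)², giving B = μ₀ I_d r/(2πR²) = 1.15×10^-7 T.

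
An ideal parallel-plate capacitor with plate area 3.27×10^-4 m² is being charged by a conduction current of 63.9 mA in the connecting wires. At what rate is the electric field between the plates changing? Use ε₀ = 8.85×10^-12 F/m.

The displacement current between the plates equals the conduction current, I_d = 63.9 mA.
Then dE/dt = I_d/(ε₀A) = 2.21×10^13 V/(m·s).

2.21×10^13 V/(m·s)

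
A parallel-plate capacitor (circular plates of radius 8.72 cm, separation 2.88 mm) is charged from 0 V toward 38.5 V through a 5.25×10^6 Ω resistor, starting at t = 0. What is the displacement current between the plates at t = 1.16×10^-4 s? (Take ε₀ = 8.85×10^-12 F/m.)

5.43×10^-6 A

C = ε₀A/d = (8.85×10^-12)(0.02389)/(2.88×10^-3) = 7.341×10^-11 F, so τ = RC = 3.854×10^-4 s.
The conduction current is I(t) = (V₀/R) e^(−t/τ), and the displacement current between the plates equals it.
t/τ = 0.3010; I_d = (38.5/5.25×10^6) · e^(−0.3010) = (7.333×10^-6)(0.7401) = 5.43×10^-6 A.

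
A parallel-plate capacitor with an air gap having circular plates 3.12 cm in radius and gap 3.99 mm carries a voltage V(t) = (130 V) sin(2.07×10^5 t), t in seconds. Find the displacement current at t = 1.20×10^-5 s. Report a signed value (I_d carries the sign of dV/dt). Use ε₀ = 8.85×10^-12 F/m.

-1.44×10^-4 A

dE/dt = (V₀ω/d)·cos(ωt) with ωt = 2.484 rad: (130)(2.07×10^5)(-0.7915)/(3.99×10^-3) = -5.338×10^9 V/(m·s).
I_d = ε₀ A dE/dt = (8.85×10^-12)(3.058×10^-3)(-5.338×10^9) = -1.44×10^-4 A.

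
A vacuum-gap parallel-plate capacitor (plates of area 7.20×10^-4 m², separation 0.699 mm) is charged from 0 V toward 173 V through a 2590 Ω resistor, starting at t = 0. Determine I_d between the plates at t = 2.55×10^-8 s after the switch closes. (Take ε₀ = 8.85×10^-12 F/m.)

0.0227 A

C = ε₀A/d = (8.85×10^-12)(7.20×10^-4)/(6.99×10^-4) = 9.116×10^-12 F, so τ = RC = 2.361×10^-8 s.
The conduction current is I(t) = (V₀/R) e^(−t/τ), and the displacement current between the plates equals it.
t/τ = 1.080; I_d = (173/2590) · e^(−1.080) = (0.06680)(0.3396) = 0.0227 A.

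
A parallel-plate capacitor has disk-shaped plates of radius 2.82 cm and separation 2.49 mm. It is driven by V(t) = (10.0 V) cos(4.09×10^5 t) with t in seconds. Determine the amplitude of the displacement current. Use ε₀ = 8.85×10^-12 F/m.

(dE/dt)_max = V₀ω/d = 1.643×10^9 V/(m·s); ω = 4.09×10^5 rad/s.
I_d,max = ε₀ A (dE/dt)_max = (8.85×10^-12)(2.498×10^-3)(1.643×10^9) = 3.63×10^-5 A.

3.63×10^-5 A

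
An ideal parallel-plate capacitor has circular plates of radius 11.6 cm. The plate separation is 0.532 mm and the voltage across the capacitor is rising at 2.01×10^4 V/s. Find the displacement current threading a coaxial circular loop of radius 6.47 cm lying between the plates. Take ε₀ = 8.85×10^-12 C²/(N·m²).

dE/dt = (dV/dt)/d = 3.778×10^7 V/(m·s); I_d = ε₀(πR²)(dE/dt) = (8.85×10^-12)(0.04227)(3.778×10^7) = 1.413×10^-5 A.
Since J_d is uniform, the enclosed fraction is (r/R)² = 0.3111, giving I_d,enc = 4.40×10^-6 A.

4.40×10^-6 A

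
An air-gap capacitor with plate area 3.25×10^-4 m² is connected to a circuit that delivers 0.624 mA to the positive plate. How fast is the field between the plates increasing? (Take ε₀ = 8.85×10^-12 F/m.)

The displacement current between the plates equals the conduction current, I_d = 0.624 mA.
Since I_d = ε₀ A dE/dt, dE/dt = I_d/(ε₀A) = (6.24×10^-4)/((8.85×10^-12)(3.25×10^-4)) = 2.17×10^11 V/(m·s).

2.17×10^11 V/(m·s)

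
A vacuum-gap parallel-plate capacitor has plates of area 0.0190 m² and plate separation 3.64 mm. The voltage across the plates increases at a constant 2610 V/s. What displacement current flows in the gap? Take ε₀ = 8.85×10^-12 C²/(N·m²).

1.21×10^-7 A

The field between the plates is E = V/d, so dE/dt = (2610)/(3.64×10^-3 m) = 7.170×10^5 V/(m·s).
I_d = ε₀ A (dE/dt) = (8.85×10^-12)(0.0190)(7.170×10^5) = 1.21×10^-7 A.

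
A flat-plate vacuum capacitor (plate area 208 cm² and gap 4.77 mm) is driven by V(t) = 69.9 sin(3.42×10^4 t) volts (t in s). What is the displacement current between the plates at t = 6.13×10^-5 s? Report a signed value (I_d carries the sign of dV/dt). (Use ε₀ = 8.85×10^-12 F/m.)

-4.63×10^-5 A

dE/dt = (V₀ω/d)·cos(ωt) with ωt = 2.09646 rad: (69.9)(3.42×10^4)(-0.5018)/(4.77×10^-3) = -2.515×10^8 V/(m·s).
I_d = ε₀ A dE/dt = (8.85×10^-12)(0.0208)(-2.515×10^8) = -4.63×10^-5 A.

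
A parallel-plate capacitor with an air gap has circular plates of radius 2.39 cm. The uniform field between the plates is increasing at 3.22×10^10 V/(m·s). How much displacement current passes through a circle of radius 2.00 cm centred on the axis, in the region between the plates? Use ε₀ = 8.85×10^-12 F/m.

I_d = ε₀ dΦ_E/dt = ε₀ πR² (dE/dt) = (8.85×10^-12)(1.795×10^-3)(3.22×10^10) = 5.115×10^-4 A through the full plate area.
Since J_d is uniform, the enclosed fraction is (r/R)² = 0.7003, giving I_d,enc = 3.58×10^-4 A.

3.58×10^-4 A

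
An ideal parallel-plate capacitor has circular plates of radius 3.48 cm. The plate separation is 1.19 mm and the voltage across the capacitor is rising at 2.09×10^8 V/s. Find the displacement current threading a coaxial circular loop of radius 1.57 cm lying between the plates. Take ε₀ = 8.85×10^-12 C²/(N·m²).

With E = V/d, dE/dt = 1.756×10^11 V/(m·s) and πR² = 3.805×10^-3 m², giving I_d = ε₀ πR² dE/dt = 5.913×10^-3 A.
Since J_d is uniform, the enclosed fraction is (r/R)² = 0.2035, giving I_d,enc = 1.20×10^-3 A.

1.20×10^-3 A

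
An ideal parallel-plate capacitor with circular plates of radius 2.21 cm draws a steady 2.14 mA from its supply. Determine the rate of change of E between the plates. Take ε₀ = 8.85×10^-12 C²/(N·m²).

1.58×10^11 V/(m·s)

By continuity, I_d in the gap equals the 2.14 mA flowing in the wire.
Then dE/dt = I_d/(ε₀A) = 1.58×10^11 V/(m·s).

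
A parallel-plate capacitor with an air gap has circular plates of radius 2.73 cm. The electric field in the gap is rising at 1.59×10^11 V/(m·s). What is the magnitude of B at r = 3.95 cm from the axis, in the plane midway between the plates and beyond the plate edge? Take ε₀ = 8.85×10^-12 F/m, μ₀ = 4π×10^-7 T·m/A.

1.67×10^-8 T

Total displacement current: I_d = ε₀(πR²)(dE/dt) = (8.85×10^-12)(2.341×10^-3)(1.59×10^11) = 3.294×10^-3 A.
With r > R the enclosed displacement current is the full I_d; B = μ₀ I_d / (2πr) = 1.67×10^-8 T.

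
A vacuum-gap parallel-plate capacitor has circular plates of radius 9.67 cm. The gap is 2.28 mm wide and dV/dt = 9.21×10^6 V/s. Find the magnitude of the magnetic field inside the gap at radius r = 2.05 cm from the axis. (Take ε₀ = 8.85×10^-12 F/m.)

With E = V/d, dE/dt = 4.039×10^9 V/(m·s) and πR² = 0.02938 m², giving I_d = ε₀ πR² dE/dt = 1.050×10^-3 A.
An Ampèrian loop of radius r encloses a fraction (r/R)² of I_d. Then B·2πr = μ₀ I_d (r/R)², giving B = μ₀ I_d r/(2πR²) = 4.60×10^-10 T.

4.60×10^-10 T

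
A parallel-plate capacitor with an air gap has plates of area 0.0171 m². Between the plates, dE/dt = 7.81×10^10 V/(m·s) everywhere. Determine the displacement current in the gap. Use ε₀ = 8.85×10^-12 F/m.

The displacement current is ε₀ times dΦ_E/dt = ε₀ A dE/dt = (8.85×10^-12)(0.0171)(7.81×10^10) = 0.0118 A.

0.0118 A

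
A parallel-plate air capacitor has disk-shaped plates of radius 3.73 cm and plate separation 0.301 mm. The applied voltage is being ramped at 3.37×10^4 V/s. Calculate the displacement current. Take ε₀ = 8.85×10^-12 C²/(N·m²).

4.33×10^-6 A

The field between the plates is E = V/d, so dE/dt = (3.37×10^4)/(3.01×10^-4 m) = 1.120×10^8 V/(m·s).
I_d = ε₀ A (dE/dt) = (8.85×10^-12)(4.371×10^-3)(1.120×10^8) = 4.33×10^-6 A.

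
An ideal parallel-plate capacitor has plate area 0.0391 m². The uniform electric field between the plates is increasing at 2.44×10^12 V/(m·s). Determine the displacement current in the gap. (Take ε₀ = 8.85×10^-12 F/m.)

The displacement current is ε₀ times dΦ_E/dt = ε₀ A dE/dt = (8.85×10^-12)(0.0391)(2.44×10^12) = 0.844 A.

0.844 A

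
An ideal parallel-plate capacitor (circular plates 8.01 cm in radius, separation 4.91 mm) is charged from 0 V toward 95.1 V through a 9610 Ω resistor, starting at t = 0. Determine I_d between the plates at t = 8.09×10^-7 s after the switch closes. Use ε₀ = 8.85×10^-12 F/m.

C = ε₀A/d = (8.85×10^-12)(0.02016)/(4.91×10^-3) = 3.634×10^-11 F, so τ = RC = 3.492×10^-7 s.
The conduction current is I(t) = (V₀/R) e^(−t/τ), and the displacement current between the plates equals it.
t/τ = 2.317; I_d = (95.1/9610) · e^(−2.317) = (9.896×10^-3)(0.09857) = 9.75×10^-4 A.

9.75×10^-4 A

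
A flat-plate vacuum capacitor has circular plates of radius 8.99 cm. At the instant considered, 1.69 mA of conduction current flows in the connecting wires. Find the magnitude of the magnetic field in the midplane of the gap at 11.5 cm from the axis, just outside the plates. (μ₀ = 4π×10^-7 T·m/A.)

2.94×10^-9 T

Between the plates the displacement current equals the wire current: I_d = 1.69 mA = 1.69×10^-3 A.
Outside the plates the loop encloses all of I_d, so B·2πr = μ₀ I_d and B = 2.94×10^-9 T.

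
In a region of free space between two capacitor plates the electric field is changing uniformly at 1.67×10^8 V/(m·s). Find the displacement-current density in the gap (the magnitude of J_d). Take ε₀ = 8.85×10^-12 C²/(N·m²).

The displacement-current density is ε₀ ∂E/∂t = (8.85×10^-12)(1.67×10^8) = 1.48×10^-3 A/m².

1.48×10^-3 A/m²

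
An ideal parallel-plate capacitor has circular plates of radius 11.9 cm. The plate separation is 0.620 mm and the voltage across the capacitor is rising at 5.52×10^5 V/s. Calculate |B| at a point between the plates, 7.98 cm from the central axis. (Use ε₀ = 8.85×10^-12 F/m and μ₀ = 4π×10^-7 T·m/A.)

3.95×10^-10 T

With E = V/d, dE/dt = 8.903×10^8 V/(m·s) and πR² = 0.04449 m², giving I_d = ε₀ πR² dE/dt = 3.505×10^-4 A.
For r < R the Ampère–Maxwell law gives B(2πr) = μ₀ I_d (r²/R²), so B = μ₀ I_d r/(2πR²) = (4π×10^-7)(3.505×10^-4)(0.0798)/(2π·0.119²) = 3.95×10^-10 T.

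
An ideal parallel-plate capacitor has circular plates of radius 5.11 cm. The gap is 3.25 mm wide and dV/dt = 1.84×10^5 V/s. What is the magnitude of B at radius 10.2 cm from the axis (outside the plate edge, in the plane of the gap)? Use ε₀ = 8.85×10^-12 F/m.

With E = V/d, dE/dt = 5.662×10^7 V/(m·s) and πR² = 8.203×10^-3 m², giving I_d = ε₀ πR² dE/dt = 4.110×10^-6 A.
With r > R the enclosed displacement current is the full I_d; B = μ₀ I_d / (2πr) = 8.06×10^-12 T.

8.06×10^-12 T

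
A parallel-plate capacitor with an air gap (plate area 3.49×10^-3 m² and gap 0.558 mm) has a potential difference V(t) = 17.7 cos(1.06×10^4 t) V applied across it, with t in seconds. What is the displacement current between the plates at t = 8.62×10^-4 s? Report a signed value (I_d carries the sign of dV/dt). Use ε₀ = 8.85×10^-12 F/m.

-2.95×10^-6 A

dE/dt = (V₀ω/d)·−sin(ωt) with ωt = 9.1372 rad: (17.7)(1.06×10^4)(-0.2836)/(5.58×10^-4) = -9.536×10^7 V/(m·s).
I_d = ε₀ A dE/dt = (8.85×10^-12)(3.49×10^-3)(-9.536×10^7) = -2.95×10^-6 A.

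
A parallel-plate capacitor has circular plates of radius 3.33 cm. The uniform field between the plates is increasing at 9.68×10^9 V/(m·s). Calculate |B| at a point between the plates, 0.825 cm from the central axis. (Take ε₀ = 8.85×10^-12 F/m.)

Total displacement current: I_d = ε₀(πR²)(dE/dt) = (8.85×10^-12)(3.484×10^-3)(9.68×10^9) = 2.985×10^-4 A.
For r < R the Ampère–Maxwell law gives B(2πr) = μ₀ I_d (r²/R²), so B = μ₀ I_d r/(2πR²) = (4π×10^-7)(2.985×10^-4)(8.25×10^-3)/(2π·0.0333²) = 4.44×10^-10 T.

4.44×10^-10 T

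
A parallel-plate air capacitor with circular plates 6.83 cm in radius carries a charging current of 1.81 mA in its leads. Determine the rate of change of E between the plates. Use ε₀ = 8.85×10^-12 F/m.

1.40×10^10 V/(m·s)

The displacement current between the plates equals the conduction current, I_d = 1.81 mA.
Inverting I_d = ε₀ A dE/dt gives dE/dt = 1.81×10^-3 / (8.85×10^-12 · 0.01466) = 1.40×10^10 V/(m·s).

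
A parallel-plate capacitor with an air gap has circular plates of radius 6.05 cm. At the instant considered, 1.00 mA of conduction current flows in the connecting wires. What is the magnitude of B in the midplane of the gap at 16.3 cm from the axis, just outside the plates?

1.23×10^-9 T

By continuity the displacement current in the gap matches the conduction current: I_d = 1.00×10^-3 A.
For r ≥ R the full I_d is enclosed: B = μ₀ I_d/(2πr) = (4π×10^-7)(1.00×10^-3)/(2π·0.163) = 1.23×10^-9 T.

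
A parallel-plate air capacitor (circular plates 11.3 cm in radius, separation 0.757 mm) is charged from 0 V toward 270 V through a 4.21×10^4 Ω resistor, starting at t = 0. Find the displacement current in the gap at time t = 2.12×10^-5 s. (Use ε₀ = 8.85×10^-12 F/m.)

C = ε₀A/d = (8.85×10^-12)(0.04011)/(7.57×10^-4) = 4.689×10^-10 F, so τ = RC = 1.974×10^-5 s.
The conduction current is I(t) = (V₀/R) e^(−t/τ), and the displacement current between the plates equals it.
t/τ = 1.074; I_d = (270/4.21×10^4) · e^(−1.074) = (6.413×10^-3)(0.3416) = 2.19×10^-3 A.

2.19×10^-3 A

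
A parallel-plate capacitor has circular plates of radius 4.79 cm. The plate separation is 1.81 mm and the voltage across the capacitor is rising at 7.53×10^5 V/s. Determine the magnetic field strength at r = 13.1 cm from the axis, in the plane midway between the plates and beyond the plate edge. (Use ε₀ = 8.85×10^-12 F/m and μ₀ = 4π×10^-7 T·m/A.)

With E = V/d, dE/dt = 4.160×10^8 V/(m·s) and πR² = 7.208×10^-3 m², giving I_d = ε₀ πR² dE/dt = 2.654×10^-5 A.
Outside the plates the loop encloses all of I_d, so B·2πr = μ₀ I_d and B = 4.05×10^-11 T.

4.05×10^-11 T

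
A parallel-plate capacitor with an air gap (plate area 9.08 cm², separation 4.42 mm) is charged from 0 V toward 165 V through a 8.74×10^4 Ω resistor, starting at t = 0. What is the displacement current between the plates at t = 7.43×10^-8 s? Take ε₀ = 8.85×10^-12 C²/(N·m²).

1.18×10^-3 A

With C = ε₀A/d = (8.85×10^-12)(9.08×10^-4)/(4.42×10^-3) = 1.818×10^-12 F, the time constant is τ = RC = 1.589×10^-7 s, so t/τ = 0.4676 and e^(−t/τ) = 0.6265.
I_d = I_cond = (V₀/R) e^(−t/τ) = (1.888×10^-3)(0.6265) = 1.18×10^-3 A.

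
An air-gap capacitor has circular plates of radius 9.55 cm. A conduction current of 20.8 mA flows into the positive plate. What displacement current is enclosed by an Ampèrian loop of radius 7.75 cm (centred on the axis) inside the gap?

0.0137 A

No conduction current crosses the gap, so I_d there equals the 0.0208 A in the leads.
The field is uniform, so I_d,enc = I_d (r/R)² = (0.0208)(7.75/9.55)² = 0.0137 A.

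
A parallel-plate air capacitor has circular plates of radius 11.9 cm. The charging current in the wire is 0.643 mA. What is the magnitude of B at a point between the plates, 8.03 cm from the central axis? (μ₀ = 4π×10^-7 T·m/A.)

7.29×10^-10 T

By continuity the displacement current in the gap matches the conduction current: I_d = 6.43×10^-4 A.
An Ampèrian loop of radius r encloses a fraction (r/R)² of I_d. Then B·2πr = μ₀ I_d (r/R)², giving B = μ₀ I_d r/(2πR²) = 7.29×10^-10 T.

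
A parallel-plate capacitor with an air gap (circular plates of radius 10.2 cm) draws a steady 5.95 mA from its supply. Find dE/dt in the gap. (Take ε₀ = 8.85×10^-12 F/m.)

2.06×10^10 V/(m·s)

Charge continuity gives I_d = I = 5.95×10^-3 A between the plates.
Since I_d = ε₀ A dE/dt, dE/dt = I_d/(ε₀A) = (5.95×10^-3)/((8.85×10^-12)(0.03269)) = 2.06×10^10 V/(m·s).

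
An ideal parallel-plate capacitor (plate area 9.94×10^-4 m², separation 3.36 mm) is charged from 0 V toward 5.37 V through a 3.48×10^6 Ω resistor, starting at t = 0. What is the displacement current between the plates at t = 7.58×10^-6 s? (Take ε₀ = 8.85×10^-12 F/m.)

C = ε₀A/d = (8.85×10^-12)(9.94×10^-4)/(3.36×10^-3) = 2.618×10^-12 F, so τ = RC = 9.111×10^-6 s.
The conduction current is I(t) = (V₀/R) e^(−t/τ), and the displacement current between the plates equals it.
t/τ = 0.8320; I_d = (5.37/3.48×10^6) · e^(−0.8320) = (1.543×10^-6)(0.4352) = 6.72×10^-7 A.

6.72×10^-7 A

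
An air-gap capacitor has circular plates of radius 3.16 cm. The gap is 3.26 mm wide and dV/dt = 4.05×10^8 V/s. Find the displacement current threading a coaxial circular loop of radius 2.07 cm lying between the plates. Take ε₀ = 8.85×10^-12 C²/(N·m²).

I_d = C dV/dt with C = ε₀πR²/d = 8.516×10^-12 F, so I_d = (8.516×10^-12)(4.05×10^8) = 3.449×10^-3 A.
The field is uniform, so I_d,enc = I_d (r/R)² = (3.449×10^-3)(2.07/3.16)² = 1.48×10^-3 A.

1.48×10^-3 A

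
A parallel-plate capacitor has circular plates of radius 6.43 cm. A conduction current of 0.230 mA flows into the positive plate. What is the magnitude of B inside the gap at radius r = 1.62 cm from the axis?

1.80×10^-10 T

No conduction current crosses the gap, so I_d there equals the 2.30×10^-4 A in the leads.
For r < R the Ampère–Maxwell law gives B(2πr) = μ₀ I_d (r²/R²), so B = μ₀ I_d r/(2πR²) = (4π×10^-7)(2.30×10^-4)(0.0162)/(2π·0.0643²) = 1.80×10^-10 T.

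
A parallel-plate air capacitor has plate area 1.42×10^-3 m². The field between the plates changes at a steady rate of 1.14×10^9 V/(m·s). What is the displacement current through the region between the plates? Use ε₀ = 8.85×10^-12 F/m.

With a uniform field, Φ_E = EA, so I_d = ε₀ A dE/dt = 1.43×10^-5 A.

1.43×10^-5 A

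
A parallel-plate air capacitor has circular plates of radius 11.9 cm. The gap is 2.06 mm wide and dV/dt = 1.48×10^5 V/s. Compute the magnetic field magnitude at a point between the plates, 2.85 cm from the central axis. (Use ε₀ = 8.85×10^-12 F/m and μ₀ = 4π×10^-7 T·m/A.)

I_d = C dV/dt with C = ε₀πR²/d = 1.911×10^-10 F, so I_d = (1.911×10^-10)(1.48×10^5) = 2.828×10^-5 A.
An Ampèrian loop of radius r encloses a fraction (r/R)² of I_d. Then B·2πr = μ₀ I_d (r/R)², giving B = μ₀ I_d r/(2πR²) = 1.14×10^-11 T.

1.14×10^-11 T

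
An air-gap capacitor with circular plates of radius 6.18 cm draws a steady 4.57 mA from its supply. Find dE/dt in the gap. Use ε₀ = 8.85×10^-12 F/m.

4.30×10^10 V/(m·s)

By continuity, I_d in the gap equals the 4.57 mA flowing in the wire.
Inverting I_d = ε₀ A dE/dt gives dE/dt = 4.57×10^-3 / (8.85×10^-12 · 0.01200) = 4.30×10^10 V/(m·s).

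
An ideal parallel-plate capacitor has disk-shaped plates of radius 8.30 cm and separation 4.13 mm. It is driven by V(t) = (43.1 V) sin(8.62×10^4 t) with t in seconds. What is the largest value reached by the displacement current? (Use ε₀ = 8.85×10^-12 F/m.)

1.72×10^-4 A

C = ε₀A/d = (8.85×10^-12)(0.02164)/(4.13×10^-3) = 4.637×10^-11 F; ω = 8.62×10^4 rad/s.
I_d = C dV/dt, so |I_d|_max = C V₀ ω = (4.637×10^-11)(43.1)(8.62×10^4) = 1.72×10^-4 A.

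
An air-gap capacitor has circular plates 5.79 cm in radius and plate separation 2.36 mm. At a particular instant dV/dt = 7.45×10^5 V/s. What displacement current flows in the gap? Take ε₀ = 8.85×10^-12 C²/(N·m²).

The displacement current equals the charging current C dV/dt. With C = ε₀A/d = (8.85×10^-12)(0.01053)/(2.36×10^-3) = 3.949×10^-11 F, I_d = (3.949×10^-11)(7.45×10^5) = 2.94×10^-5 A.

2.94×10^-5 A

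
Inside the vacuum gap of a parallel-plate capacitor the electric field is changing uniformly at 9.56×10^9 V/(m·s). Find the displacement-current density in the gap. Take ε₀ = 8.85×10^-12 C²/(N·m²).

0.0846 A/m²

J_d = ε₀ dE/dt = (8.85×10^-12)(9.56×10^9) = 0.0846 A/m².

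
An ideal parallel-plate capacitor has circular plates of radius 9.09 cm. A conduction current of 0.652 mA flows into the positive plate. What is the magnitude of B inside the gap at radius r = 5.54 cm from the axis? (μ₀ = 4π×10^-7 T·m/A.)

No conduction current crosses the gap, so I_d there equals the 6.52×10^-4 A in the leads.
An Ampèrian loop of radius r encloses a fraction (r/R)² of I_d. Then B·2πr = μ₀ I_d (r/R)², giving B = μ₀ I_d r/(2πR²) = 8.74×10^-10 T.

8.74×10^-10 T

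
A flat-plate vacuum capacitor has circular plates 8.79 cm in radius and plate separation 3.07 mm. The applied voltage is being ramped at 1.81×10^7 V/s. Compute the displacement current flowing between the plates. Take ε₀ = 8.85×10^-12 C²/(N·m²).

C = ε₀A/d = (8.85×10^-12)(0.02427)/(3.07×10^-3) = 6.996×10^-11 F.
I_d = C dV/dt = (6.996×10^-11)(1.81×10^7) = 1.27×10^-3 A.

1.27×10^-3 A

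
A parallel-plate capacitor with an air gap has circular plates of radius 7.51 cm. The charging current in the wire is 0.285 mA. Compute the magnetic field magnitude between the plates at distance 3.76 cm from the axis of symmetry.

By continuity the displacement current in the gap matches the conduction current: I_d = 2.85×10^-4 A.
An Ampèrian loop of radius r encloses a fraction (r/R)² of I_d. Then B·2πr = μ₀ I_d (r/R)², giving B = μ₀ I_d r/(2πR²) = 3.80×10^-10 T.

3.80×10^-10 T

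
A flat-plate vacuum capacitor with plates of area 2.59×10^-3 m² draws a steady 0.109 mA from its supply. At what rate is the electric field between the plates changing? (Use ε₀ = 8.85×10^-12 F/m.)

The displacement current between the plates equals the conduction current, I_d = 0.109 mA.
Since I_d = ε₀ A dE/dt, dE/dt = I_d/(ε₀A) = (1.09×10^-4)/((8.85×10^-12)(2.59×10^-3)) = 4.76×10^9 V/(m·s).

4.76×10^9 V/(m·s)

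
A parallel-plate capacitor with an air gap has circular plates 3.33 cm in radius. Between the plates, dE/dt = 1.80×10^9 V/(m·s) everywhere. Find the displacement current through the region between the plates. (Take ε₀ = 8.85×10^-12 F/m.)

The displacement current is ε₀ times dΦ_E/dt = ε₀ A dE/dt = (8.85×10^-12)(3.484×10^-3)(1.80×10^9) = 5.55×10^-5 A.

5.55×10^-5 A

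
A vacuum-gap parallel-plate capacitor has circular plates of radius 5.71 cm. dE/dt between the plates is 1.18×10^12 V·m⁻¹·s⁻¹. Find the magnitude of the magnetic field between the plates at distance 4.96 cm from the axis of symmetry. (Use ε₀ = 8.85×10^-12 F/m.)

3.25×10^-7 T

I_d = ε₀ dΦ_E/dt = ε₀ πR² (dE/dt) = (8.85×10^-12)(0.01024)(1.18×10^12) = 0.1069 A through the full plate area.
An Ampèrian loop of radius r encloses a fraction (r/R)² of I_d. Then B·2πr = μ₀ I_d (r/R)², giving B = μ₀ I_d r/(2πR²) = 3.25×10^-7 T.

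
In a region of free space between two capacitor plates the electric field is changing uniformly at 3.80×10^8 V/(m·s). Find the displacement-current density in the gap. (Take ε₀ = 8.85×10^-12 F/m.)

J_d = ε₀ ∂E/∂t, so J_d = 3.36×10^-3 A/m².

3.36×10^-3 A/m²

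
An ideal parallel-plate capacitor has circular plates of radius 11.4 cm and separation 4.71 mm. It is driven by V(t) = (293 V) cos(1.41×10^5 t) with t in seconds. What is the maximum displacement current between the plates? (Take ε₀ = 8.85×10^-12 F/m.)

3.17×10^-3 A

(dE/dt)_max = V₀ω/d = 8.771×10^9 V/(m·s); ω = 1.41×10^5 rad/s.
I_d,max = ε₀ A (dE/dt)_max = (8.85×10^-12)(0.04083)(8.771×10^9) = 3.17×10^-3 A.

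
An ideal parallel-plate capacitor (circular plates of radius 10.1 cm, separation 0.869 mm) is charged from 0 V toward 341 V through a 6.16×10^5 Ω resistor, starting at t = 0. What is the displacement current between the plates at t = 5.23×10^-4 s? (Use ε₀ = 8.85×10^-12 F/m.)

C = ε₀A/d = (8.85×10^-12)(0.03205)/(8.69×10^-4) = 3.264×10^-10 F and τ = RC = 2.011×10^-4 s. I_d in the gap equals the RC charging current.
I_d(t) = (V₀/R) e^(−t/τ) = 5.536×10^-4 · e^(−2.601) = 4.11×10^-5 A.

4.11×10^-5 A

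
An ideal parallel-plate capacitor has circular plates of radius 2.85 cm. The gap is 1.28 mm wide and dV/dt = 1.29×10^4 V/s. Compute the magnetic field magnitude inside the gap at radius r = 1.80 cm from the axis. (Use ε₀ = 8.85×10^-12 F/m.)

1.01×10^-12 T

With E = V/d, dE/dt = 1.008×10^7 V/(m·s) and πR² = 2.552×10^-3 m², giving I_d = ε₀ πR² dE/dt = 2.277×10^-7 A.
For r < R the Ampère–Maxwell law gives B(2πr) = μ₀ I_d (r²/R²), so B = μ₀ I_d r/(2πR²) = (4π×10^-7)(2.277×10^-7)(0.0180)/(2π·0.0285²) = 1.01×10^-12 T.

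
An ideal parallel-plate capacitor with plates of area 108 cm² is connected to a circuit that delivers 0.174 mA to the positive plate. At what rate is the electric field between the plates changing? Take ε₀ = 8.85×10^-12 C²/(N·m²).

By continuity, I_d in the gap equals the 0.174 mA flowing in the wire.
Then dE/dt = I_d/(ε₀A) = 1.82×10^9 V/(m·s).

1.82×10^9 V/(m·s)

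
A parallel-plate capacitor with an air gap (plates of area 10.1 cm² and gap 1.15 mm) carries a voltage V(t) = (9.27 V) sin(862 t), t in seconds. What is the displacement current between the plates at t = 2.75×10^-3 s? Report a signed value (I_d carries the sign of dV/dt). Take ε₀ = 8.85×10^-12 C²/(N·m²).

C = ε₀A/d = (8.85×10^-12)(1.01×10^-3)/(1.15×10^-3) = 7.773×10^-12 F. dV/dt = V₀ω·cos(ωt); at ωt = 2.3705 rad this factor is -0.7171.
I_d = C dV/dt = (7.773×10^-12)(9.27)(862)(-0.7171) = -4.45×10^-8 A.

-4.45×10^-8 A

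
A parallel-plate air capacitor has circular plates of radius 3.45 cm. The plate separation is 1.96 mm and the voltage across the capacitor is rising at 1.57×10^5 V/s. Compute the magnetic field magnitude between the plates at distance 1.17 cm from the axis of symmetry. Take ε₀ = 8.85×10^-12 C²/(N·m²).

5.21×10^-12 T

I_d = C dV/dt with C = ε₀πR²/d = 1.688×10^-11 F, so I_d = (1.688×10^-11)(1.57×10^5) = 2.650×10^-6 A.
An Ampèrian loop of radius r encloses a fraction (r/R)² of I_d. Then B·2πr = μ₀ I_d (r/R)², giving B = μ₀ I_d r/(2πR²) = 5.21×10^-12 T.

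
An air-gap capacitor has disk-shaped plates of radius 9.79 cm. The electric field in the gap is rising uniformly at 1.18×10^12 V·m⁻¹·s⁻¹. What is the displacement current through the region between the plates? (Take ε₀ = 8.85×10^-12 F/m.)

0.314 A

I_d = ε₀ A (dE/dt) = (8.85×10^-12)(0.03011 m²)(1.18×10^12) = 0.314 A.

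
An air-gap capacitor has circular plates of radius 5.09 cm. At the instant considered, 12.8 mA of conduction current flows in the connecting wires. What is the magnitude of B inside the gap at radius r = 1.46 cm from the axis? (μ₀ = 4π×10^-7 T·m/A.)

1.44×10^-8 T

By continuity the displacement current in the gap matches the conduction current: I_d = 0.0128 A.
∮B·dl = μ₀ I_d,enc with I_d,enc = I_d r²/R² = 1.053×10^-3 A; so B = μ₀ I_d,enc/(2πr) = 1.44×10^-8 T.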